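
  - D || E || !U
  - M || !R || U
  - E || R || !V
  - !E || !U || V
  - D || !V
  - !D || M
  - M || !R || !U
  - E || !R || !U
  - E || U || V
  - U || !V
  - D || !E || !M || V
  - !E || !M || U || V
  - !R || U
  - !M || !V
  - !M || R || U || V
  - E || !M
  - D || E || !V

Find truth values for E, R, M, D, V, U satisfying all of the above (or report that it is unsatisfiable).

E = True; R = False; M = False; D = False; V = False; U = False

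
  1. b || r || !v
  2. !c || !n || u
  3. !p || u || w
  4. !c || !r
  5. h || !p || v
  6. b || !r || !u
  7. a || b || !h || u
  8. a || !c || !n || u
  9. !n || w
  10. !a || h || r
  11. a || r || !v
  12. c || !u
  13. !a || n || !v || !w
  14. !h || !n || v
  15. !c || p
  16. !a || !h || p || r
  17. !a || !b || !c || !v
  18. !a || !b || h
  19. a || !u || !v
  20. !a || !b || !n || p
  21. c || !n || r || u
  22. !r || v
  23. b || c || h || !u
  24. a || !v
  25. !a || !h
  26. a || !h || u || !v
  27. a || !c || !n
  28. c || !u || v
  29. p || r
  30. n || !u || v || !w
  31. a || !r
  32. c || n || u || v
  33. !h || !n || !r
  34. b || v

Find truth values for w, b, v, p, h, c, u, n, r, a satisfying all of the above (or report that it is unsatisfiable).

w = True, b = False, v = True, p = False, h = False, c = False, u = False, n = True, r = True, a = True

Set w = True.
Set b = False.
  then (b || v) forces v = True.
  then (b || r || !v) forces r = True.
  then (!c || !r) forces c = False.
  then (b || !r || !u) forces u = False.
  then (a || !v) forces a = True.
  then (!a || !h) forces h = False.
  then (!a || n || !v || !w) forces n = True.
Set p = False.
All clauses satisfied.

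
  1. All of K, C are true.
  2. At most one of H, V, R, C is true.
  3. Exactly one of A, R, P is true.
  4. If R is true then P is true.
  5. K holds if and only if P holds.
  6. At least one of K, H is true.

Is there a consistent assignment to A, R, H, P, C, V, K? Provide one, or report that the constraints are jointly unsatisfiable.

A=F; R=F; H=F; P=T; C=T; V=F; K=T

  (1) {K, C}: all 2 true ✓
  (2) {H, V, R, C}: 1 true — at most one ✓
  (3) {A, R, P}: 1 true — exactly one ✓
  (4) R=F ⇒ P: vacuous ✓
  (5) K=T, P=T — same ✓
  (6) {K, H}: 1 true — at least one ✓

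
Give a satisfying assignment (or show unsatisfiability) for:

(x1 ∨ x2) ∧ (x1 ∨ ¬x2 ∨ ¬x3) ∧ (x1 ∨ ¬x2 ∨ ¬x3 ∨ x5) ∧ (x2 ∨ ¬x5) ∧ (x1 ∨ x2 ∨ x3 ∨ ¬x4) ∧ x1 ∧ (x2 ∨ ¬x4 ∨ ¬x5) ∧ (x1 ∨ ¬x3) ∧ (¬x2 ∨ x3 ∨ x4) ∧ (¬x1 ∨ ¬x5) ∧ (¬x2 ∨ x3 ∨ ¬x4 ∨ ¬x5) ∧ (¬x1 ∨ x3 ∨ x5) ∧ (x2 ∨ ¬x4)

x1 = True, x2 = True, x3 = True, x4 = False, x5 = False

Unit clause (x1) forces x1 = True.
In (¬x1 ∨ ¬x5) only ¬x5 is left, so x5 = False.
In (¬x1 ∨ x3 ∨ x5) only x3 is left, so x3 = True.
Set x2 = True.
Set x4 = False.
All clauses satisfied.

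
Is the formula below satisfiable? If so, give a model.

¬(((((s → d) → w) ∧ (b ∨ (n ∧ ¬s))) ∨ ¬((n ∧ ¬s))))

s = False, n = True, d = True, b = True, w = False

  ¬(((((s → d) → w) ∧ (b ∨ (n ∧ ¬s))) ∨ ¬((n ∧ ¬s)))) = True
    (((s → d) → w) ∧ (b ∨ (n ∧ ¬s))) ∨ ¬((n ∧ ¬s)) = False
      ((s → d) → w) ∧ (b ∨ (n ∧ ¬s)) = False
        (s → d) → w = False
          s → d = True
        b ∨ (n ∧ ¬s) = True
          n ∧ ¬s = True
            ¬s = True
      ¬((n ∧ ¬s)) = False
        n ∧ ¬s = True
          ¬s = True
The formula evaluates to True.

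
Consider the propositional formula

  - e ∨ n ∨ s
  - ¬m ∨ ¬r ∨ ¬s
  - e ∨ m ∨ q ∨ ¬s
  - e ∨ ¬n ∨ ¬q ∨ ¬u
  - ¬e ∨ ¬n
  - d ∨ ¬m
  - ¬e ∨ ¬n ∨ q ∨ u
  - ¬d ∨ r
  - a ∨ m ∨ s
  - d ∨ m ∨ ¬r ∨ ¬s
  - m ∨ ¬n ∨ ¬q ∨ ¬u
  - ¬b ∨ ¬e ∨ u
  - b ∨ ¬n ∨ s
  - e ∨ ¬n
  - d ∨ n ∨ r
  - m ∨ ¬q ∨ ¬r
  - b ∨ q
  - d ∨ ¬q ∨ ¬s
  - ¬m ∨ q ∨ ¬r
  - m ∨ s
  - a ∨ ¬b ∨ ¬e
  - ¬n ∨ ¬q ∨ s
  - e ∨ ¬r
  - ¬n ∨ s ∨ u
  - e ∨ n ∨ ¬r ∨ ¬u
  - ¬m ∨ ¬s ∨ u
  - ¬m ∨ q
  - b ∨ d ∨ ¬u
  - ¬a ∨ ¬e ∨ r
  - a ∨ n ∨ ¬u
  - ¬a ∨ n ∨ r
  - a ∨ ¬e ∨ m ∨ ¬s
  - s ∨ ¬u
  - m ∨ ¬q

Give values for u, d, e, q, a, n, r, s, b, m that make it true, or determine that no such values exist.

u = False; d = True; e = True; q = True; a = False; n = False; r = True; s = False; b = False; m = True

Set u = False.
Set d = True.
  then (¬d ∨ r) forces r = True.
  then (e ∨ ¬r) forces e = True.
  then (¬e ∨ ¬n) forces n = False.
  then (¬b ∨ ¬e ∨ u) forces b = False.
  then (b ∨ q) forces q = True.
  then (m ∨ ¬q) forces m = True.
  then (¬m ∨ ¬r ∨ ¬s) forces s = False.
Set a = False.
All clauses satisfied.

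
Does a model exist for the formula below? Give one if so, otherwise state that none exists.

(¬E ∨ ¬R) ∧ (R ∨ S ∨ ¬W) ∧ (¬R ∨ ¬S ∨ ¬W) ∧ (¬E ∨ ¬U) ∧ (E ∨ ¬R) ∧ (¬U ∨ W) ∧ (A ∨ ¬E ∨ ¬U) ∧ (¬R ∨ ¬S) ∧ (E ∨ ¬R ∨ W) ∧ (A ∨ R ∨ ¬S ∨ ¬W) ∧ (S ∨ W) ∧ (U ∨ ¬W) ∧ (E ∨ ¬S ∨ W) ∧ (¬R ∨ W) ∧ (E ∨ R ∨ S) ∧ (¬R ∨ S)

U=F, S=T, R=F, E=T, W=F, A=T

Set U = False.
  then (U ∨ ¬W) forces W = False.
  then (¬R ∨ W) forces R = False.
  then (S ∨ W) forces S = True.
  then (E ∨ ¬S ∨ W) forces E = True.
Set A = True.
All clauses satisfied.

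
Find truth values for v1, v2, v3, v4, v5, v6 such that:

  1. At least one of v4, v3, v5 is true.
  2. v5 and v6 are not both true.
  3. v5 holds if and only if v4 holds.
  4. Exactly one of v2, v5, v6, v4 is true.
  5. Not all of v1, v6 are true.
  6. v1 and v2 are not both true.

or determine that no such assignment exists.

v1 = False; v2 = False; v3 = True; v4 = False; v5 = False; v6 = True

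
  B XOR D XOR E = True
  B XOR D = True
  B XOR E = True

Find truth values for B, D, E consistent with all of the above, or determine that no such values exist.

B = True, D = False, E = False

B XOR D XOR E = T XOR F XOR F = True ✓
B XOR D = T XOR F = True ✓
B XOR E = T XOR F = True ✓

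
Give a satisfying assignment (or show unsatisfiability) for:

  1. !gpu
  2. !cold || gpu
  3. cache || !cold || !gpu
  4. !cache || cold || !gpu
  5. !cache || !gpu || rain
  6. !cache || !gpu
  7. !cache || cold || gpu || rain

rain: True, gpu: False, cold: False, cache: True

Unit clause (!gpu) forces gpu = False.
In (!cold || gpu) only !cold is left, so cold = False.
Set rain = True.
Set cache = True.
Check each clause:
  (!gpu): !gpu holds.
  (!cold || gpu): !cold holds.
  (cache || !cold || !gpu): cache holds.
  (!cache || cold || !gpu): !gpu holds.
  (!cache || !gpu || rain): !gpu holds.
  (!cache || !gpu): !gpu holds.
  (!cache || cold || gpu || rain): rain holds.
All clauses satisfied.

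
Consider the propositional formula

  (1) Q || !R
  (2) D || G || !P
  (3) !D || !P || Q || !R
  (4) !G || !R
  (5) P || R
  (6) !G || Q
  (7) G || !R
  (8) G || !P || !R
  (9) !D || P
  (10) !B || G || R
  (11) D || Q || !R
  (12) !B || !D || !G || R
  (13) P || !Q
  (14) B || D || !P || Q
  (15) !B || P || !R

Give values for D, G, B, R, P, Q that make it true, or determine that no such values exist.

D = True, G = True, B = False, R = False, P = True, Q = True

Set D = True.
  then (!D || P) forces P = True.
Set G = True.
  then (!G || !R) forces R = False.
  then (!G || Q) forces Q = True.
  then (!B || !D || !G || R) forces B = False.
All clauses satisfied.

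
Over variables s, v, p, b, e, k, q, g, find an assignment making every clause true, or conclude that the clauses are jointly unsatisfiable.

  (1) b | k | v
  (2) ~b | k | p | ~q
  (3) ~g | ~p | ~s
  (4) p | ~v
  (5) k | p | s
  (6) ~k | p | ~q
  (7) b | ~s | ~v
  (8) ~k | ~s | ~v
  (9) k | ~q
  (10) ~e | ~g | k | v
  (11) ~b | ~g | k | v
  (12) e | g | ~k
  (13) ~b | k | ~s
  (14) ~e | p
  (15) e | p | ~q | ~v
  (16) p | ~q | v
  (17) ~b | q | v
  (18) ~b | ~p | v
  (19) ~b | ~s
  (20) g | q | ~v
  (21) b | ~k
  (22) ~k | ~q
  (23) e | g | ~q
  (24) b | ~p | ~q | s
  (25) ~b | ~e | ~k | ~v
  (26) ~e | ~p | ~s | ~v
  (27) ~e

Unit clause (~e) forces e = False.
Set s = False.
Set v = True.
  then (p | ~v) forces p = True.
Set b = True.
Set k = False.
  then (k | ~q) forces q = False.
  then (g | q | ~v) forces g = True.
All clauses satisfied.

s = False; v = True; p = True; b = True; e = False; k = False; q = False; g = True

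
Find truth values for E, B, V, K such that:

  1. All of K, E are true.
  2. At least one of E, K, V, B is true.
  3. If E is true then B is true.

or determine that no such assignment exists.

E = True; B = True; V = False; K = True

  (1) {K, E}: all 2 true ✓
  (2) {E, K, V, B}: 3 true — at least one ✓
  (3) E=T ⇒ B: T ✓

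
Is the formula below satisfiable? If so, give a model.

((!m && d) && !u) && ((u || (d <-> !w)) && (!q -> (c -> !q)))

d: True, c: True, w: False, q: False, u: False, m: False

  (!m && d) && !u = True
    !m && d = True
      !m = True
    !u = True
  (u || (d <-> !w)) && (!q -> (c -> !q)) = True
    u || (d <-> !w) = True
      d <-> !w = True
        !w = True
    !q -> (c -> !q) = True
      !q = True
      c -> !q = True
        !q = True
Both conjuncts True, so the formula holds.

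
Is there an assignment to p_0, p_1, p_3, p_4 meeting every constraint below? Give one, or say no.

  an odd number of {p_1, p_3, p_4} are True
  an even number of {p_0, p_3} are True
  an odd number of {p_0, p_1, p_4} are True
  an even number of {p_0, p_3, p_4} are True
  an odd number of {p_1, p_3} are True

p_0 = False; p_1 = True; p_3 = False; p_4 = False

{p_1, p_3, p_4}: 1 true → odd ✓
{p_0, p_3}: 0 true → even ✓
{p_0, p_1, p_4}: 1 true → odd ✓
{p_0, p_3, p_4}: 0 true → even ✓
{p_1, p_3}: 1 true → odd ✓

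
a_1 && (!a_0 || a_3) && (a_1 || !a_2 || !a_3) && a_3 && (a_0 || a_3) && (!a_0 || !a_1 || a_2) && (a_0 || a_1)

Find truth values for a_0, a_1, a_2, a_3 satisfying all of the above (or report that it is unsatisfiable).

a_0: True, a_1: True, a_2: True, a_3: True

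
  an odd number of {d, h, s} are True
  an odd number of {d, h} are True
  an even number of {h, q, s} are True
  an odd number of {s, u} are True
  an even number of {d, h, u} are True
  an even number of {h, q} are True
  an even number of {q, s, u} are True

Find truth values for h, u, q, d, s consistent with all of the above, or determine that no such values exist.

h: True, u: True, q: True, d: False, s: False

{d, h, s}: 1 true → odd ✓
{d, h}: 1 true → odd ✓
{h, q, s}: 2 true → even ✓
{s, u}: 1 true → odd ✓
{d, h, u}: 2 true → even ✓
{h, q}: 2 true → even ✓
{q, s, u}: 2 true → even ✓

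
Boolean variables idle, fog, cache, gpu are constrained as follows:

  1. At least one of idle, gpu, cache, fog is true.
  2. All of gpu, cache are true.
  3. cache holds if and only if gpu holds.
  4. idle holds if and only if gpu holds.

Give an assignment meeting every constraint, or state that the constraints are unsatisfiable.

idle: True, fog: True, cache: True, gpu: True

  (1) {idle, gpu, cache, fog}: 4 true — at least one ✓
  (2) {gpu, cache}: all 2 true ✓
  (3) cache=T, gpu=T — same ✓
  (4) idle=T, gpu=T — same ✓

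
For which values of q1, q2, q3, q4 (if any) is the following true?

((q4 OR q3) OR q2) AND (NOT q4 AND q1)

q1=T, q2=T, q3=T, q4=F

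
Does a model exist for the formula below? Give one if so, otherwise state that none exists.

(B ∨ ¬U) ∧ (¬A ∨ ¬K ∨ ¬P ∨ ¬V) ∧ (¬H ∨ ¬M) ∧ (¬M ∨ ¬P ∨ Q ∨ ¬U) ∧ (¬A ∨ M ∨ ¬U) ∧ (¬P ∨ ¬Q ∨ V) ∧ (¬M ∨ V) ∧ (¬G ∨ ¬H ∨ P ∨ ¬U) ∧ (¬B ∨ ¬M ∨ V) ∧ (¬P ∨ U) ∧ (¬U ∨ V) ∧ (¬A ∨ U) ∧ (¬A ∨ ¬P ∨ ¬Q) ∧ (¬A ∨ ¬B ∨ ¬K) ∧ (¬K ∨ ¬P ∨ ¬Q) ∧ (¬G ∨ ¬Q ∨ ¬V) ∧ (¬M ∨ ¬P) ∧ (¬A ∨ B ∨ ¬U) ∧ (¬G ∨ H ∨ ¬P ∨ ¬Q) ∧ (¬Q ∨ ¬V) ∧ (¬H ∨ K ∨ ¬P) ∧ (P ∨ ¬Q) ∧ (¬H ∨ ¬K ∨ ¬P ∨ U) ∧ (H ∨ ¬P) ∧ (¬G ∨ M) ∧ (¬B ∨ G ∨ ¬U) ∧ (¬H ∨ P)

U: False, G: True, B: True, H: False, V: True, Q: False, A: False, K: False, M: True, P: False

Set U = False.
  then (¬P ∨ U) forces P = False.
  then (¬A ∨ U) forces A = False.
  then (P ∨ ¬Q) forces Q = False.
  then (¬H ∨ P) forces H = False.
Set G = True.
  then (¬G ∨ M) forces M = True.
  then (¬M ∨ V) forces V = True.
Set B = True.
Set K = False.
All clauses satisfied.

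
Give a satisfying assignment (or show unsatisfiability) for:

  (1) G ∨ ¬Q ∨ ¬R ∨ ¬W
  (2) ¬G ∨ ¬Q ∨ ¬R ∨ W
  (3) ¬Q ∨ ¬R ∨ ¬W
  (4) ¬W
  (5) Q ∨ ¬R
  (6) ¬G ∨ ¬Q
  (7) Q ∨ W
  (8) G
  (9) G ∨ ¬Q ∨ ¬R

Case G = True:
  (¬W) forces W = False.
  (¬G ∨ ¬Q) forces Q = False.
  Clause (Q ∨ W) is falsified — contradiction.
Case G = False:
  Clause (G) is falsified — contradiction.
Both cases fail, so the formula is unsatisfiable.

UNSATISFIABLE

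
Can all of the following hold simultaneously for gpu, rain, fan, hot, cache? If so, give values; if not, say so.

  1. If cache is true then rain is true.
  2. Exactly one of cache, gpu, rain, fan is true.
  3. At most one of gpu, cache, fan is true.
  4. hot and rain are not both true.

gpu = True, rain = False, fan = False, hot = False, cache = False

  (1) cache=F ⇒ rain: vacuous ✓
  (2) {cache, gpu, rain, fan}: 1 true — exactly one ✓
  (3) {gpu, cache, fan}: 1 true — at most one ✓
  (4) hot=F, rain=F — not both ✓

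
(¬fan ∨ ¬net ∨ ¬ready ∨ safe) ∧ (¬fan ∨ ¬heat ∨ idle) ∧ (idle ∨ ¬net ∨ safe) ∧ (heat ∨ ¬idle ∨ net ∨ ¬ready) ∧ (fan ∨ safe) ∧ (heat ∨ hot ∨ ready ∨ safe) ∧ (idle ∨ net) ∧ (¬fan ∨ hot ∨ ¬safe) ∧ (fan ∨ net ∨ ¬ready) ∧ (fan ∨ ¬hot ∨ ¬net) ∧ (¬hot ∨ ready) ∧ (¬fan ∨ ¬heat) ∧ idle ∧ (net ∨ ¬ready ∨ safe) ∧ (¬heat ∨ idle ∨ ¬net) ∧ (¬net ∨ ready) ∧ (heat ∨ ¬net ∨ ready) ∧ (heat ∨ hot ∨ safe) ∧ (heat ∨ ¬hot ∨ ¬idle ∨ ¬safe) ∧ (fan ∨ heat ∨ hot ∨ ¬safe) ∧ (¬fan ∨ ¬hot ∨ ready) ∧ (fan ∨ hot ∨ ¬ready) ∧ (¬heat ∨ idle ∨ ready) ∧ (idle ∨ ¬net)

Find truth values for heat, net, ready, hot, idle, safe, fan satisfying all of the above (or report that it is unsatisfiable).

heat: True; net: False; ready: False; hot: False; idle: True; safe: True; fan: False

Unit clause (idle) forces idle = True.
Set heat = True.
  then (¬fan ∨ ¬heat) forces fan = False.
  then (fan ∨ safe) forces safe = True.
Try net = True:
  (fan ∨ ¬hot ∨ ¬net) forces hot = False.
  (¬net ∨ ready) forces ready = True.
  clause (fan ∨ hot ∨ ¬ready) is falsified — backtrack.
So net = False.
  then (fan ∨ net ∨ ¬ready) forces ready = False.
  then (¬hot ∨ ready) forces hot = False.
All clauses satisfied.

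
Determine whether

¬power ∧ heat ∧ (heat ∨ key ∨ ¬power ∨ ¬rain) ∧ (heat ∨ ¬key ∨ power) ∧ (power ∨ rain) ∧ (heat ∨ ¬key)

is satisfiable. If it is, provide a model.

Unit clause (¬power) forces power = False.
Unit clause (heat) forces heat = True.
In (power ∨ rain) only rain is left, so rain = True.
Set key = True.
All clauses satisfied.

rain = True; key = True; power = False; heat = True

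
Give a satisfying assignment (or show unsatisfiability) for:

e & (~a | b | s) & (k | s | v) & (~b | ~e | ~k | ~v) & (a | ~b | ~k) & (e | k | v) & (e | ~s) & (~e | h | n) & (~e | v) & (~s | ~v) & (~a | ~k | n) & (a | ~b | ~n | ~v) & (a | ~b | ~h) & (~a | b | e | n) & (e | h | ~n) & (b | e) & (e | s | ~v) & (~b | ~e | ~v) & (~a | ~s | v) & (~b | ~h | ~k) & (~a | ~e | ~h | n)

h=T, n=F, b=F, e=T, s=F, a=F, v=T, k=T

Unit clause (e) forces e = True.
In (~e | v) only v is left, so v = True.
In (~s | ~v) only ~s is left, so s = False.
In (~b | ~e | ~v) only ~b is left, so b = False.
In (~a | b | s) only ~a is left, so a = False.
Set h = True.
Set n = False.
Set k = True.
All clauses satisfied.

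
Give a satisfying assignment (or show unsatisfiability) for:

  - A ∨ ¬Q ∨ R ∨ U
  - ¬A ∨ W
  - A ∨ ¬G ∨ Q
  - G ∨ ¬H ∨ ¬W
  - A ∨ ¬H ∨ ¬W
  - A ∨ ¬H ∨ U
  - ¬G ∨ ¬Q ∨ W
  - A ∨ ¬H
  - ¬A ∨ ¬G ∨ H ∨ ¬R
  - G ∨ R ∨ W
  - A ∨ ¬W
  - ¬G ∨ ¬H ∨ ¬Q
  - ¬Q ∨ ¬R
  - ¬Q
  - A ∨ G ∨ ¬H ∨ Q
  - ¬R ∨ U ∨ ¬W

Q=F, U=T, R=F, G=F, W=T, A=T, H=F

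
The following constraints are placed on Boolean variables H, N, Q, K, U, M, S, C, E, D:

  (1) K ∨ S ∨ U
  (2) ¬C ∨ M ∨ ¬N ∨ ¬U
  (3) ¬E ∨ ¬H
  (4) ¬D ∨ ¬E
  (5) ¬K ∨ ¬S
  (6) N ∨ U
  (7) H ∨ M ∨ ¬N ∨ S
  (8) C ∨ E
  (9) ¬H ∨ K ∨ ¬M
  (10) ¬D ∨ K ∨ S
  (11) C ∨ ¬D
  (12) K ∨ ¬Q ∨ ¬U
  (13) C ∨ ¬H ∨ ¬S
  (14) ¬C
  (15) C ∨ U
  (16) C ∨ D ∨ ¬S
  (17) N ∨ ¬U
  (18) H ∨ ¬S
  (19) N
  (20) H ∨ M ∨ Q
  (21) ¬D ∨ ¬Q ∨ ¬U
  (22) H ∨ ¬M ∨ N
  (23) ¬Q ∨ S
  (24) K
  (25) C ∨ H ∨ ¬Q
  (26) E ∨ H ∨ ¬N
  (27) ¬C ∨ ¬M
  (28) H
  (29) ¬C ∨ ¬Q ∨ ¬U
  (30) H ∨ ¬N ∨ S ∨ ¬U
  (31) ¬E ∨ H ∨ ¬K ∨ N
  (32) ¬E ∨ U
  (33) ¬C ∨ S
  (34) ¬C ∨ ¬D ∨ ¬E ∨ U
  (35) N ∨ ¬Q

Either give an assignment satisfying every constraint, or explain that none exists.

Case H = True:
  (¬E ∨ ¬H) forces E = False.
  (C ∨ E) forces C = True.
  Clause (¬C) is falsified — contradiction.
Case H = False:
  Clause (H) is falsified — contradiction.
Both cases fail, so the formula is unsatisfiable.

No satisfying assignment exists.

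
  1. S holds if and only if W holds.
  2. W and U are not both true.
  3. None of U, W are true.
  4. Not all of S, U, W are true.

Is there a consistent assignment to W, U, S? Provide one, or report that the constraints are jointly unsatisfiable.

W=F, U=F, S=F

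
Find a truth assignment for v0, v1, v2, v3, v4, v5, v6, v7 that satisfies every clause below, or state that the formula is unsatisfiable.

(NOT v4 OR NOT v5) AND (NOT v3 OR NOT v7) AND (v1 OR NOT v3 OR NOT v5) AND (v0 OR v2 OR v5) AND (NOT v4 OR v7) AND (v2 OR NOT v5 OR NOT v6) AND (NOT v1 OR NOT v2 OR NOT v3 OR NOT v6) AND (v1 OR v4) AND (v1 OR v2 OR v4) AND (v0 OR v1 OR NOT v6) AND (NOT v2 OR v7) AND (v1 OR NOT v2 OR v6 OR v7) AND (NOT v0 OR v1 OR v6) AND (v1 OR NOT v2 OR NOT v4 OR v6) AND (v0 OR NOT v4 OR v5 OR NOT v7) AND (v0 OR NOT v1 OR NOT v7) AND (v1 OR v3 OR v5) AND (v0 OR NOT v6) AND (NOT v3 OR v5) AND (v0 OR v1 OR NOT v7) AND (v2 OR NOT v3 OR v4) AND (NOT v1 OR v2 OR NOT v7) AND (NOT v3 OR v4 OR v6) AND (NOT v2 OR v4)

v0 = True; v1 = True; v2 = True; v3 = False; v4 = True; v5 = False; v6 = False; v7 = True

Set v0 = True.
Try v1 = False:
  (v1 OR v4) forces v4 = True.
  (NOT v4 OR NOT v5) forces v5 = False.
  (NOT v4 OR v7) forces v7 = True.
  (NOT v3 OR NOT v7) forces v3 = False.
  clause (v1 OR v3 OR v5) is falsified — backtrack.
So v1 = True.
Set v2 = True.
  then (NOT v2 OR v7) forces v7 = True.
  then (NOT v2 OR v4) forces v4 = True.
  then (NOT v4 OR NOT v5) forces v5 = False.
  then (NOT v3 OR NOT v7) forces v3 = False.
Set v6 = False.
All clauses satisfied.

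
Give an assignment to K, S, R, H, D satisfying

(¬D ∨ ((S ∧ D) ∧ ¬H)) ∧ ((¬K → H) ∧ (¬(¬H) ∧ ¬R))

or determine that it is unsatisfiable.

K: True, S: False, R: False, H: True, D: False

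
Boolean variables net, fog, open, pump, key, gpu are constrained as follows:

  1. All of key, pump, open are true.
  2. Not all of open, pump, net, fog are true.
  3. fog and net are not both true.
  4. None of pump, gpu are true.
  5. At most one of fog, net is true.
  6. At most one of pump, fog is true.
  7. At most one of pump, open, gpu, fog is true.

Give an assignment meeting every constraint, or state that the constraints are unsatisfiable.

Unsatisfiable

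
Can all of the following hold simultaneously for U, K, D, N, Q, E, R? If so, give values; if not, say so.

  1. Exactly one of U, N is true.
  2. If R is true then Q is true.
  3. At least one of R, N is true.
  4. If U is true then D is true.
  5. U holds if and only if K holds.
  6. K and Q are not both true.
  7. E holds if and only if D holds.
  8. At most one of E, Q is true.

U = False, K = False, D = False, N = True, Q = True, E = False, R = False

  (1) {U, N}: 1 true — exactly one ✓
  (2) R=F ⇒ Q: vacuous ✓
  (3) {R, N}: 1 true — at least one ✓
  (4) U=F ⇒ D: vacuous ✓
  (5) U=F, K=F — same ✓
  (6) K=F, Q=T — not both ✓
  (7) E=F, D=F — same ✓
  (8) {E, Q}: 1 true — at most one ✓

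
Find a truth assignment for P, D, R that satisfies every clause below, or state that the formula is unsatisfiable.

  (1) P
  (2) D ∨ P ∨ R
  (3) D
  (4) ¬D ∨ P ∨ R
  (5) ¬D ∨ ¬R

P: True; D: True; R: False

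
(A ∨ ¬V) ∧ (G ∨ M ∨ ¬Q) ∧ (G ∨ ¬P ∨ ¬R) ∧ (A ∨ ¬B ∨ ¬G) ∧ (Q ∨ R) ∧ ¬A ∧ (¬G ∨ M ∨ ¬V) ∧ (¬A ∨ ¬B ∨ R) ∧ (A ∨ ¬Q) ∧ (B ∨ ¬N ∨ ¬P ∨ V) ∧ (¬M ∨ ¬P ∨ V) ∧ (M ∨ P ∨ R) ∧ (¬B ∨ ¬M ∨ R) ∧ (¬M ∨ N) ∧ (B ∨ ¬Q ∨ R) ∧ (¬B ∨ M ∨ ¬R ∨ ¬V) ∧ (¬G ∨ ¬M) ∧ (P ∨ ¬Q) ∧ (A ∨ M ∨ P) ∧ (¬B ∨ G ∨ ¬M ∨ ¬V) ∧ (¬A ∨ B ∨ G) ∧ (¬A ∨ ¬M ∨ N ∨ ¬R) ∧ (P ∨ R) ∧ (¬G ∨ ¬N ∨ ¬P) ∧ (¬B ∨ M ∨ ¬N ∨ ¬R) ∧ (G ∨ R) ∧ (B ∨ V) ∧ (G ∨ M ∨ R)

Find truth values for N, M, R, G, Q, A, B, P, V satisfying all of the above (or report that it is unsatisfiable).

Unit clause (¬A) forces A = False.
In (A ∨ ¬Q) only ¬Q is left, so Q = False.
In (A ∨ ¬V) only ¬V is left, so V = False.
In (Q ∨ R) only R is left, so R = True.
In (B ∨ V) only B is left, so B = True.
In (A ∨ ¬B ∨ ¬G) only ¬G is left, so G = False.
In (G ∨ ¬P ∨ ¬R) only ¬P is left, so P = False.
In (A ∨ M ∨ P) only M is left, so M = True.
In (¬M ∨ N) only N is left, so N = True.
All clauses satisfied.

N = True, M = True, R = True, G = False, Q = False, A = False, B = True, P = False, V = False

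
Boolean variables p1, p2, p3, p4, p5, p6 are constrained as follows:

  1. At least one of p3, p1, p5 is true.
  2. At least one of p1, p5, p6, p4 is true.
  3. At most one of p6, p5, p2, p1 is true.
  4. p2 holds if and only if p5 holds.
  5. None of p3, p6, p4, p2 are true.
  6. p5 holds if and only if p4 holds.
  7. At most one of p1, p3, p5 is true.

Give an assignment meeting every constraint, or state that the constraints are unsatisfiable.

p1 = True, p2 = False, p3 = False, p4 = False, p5 = False, p6 = False

  (1) {p3, p1, p5}: 1 true — at least one ✓
  (2) {p1, p5, p6, p4}: 1 true — at least one ✓
  (3) {p6, p5, p2, p1}: 1 true — at most one ✓
  (4) p2=F, p5=F — same ✓
  (5) {p3, p6, p4, p2}: 0 true — none ✓
  (6) p5=F, p4=F — same ✓
  (7) {p1, p3, p5}: 1 true — at most one ✓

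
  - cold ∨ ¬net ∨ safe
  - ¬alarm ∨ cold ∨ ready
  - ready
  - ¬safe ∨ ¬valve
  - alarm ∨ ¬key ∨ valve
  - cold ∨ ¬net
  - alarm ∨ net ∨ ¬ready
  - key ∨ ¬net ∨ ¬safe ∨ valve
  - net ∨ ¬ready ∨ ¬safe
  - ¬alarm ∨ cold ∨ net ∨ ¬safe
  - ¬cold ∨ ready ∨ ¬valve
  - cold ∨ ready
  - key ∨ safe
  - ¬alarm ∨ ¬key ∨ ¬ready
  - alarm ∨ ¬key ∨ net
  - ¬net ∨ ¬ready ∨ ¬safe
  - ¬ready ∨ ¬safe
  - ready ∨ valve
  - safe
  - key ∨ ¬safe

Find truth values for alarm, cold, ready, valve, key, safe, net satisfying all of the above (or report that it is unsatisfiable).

Unsatisfiable — no assignment works.

Case ready = True:
  (¬ready ∨ ¬safe) forces safe = False.
  Clause (safe) is falsified — contradiction.
Case ready = False:
  Clause (ready) is falsified — contradiction.
Both cases fail, so the formula is unsatisfiable.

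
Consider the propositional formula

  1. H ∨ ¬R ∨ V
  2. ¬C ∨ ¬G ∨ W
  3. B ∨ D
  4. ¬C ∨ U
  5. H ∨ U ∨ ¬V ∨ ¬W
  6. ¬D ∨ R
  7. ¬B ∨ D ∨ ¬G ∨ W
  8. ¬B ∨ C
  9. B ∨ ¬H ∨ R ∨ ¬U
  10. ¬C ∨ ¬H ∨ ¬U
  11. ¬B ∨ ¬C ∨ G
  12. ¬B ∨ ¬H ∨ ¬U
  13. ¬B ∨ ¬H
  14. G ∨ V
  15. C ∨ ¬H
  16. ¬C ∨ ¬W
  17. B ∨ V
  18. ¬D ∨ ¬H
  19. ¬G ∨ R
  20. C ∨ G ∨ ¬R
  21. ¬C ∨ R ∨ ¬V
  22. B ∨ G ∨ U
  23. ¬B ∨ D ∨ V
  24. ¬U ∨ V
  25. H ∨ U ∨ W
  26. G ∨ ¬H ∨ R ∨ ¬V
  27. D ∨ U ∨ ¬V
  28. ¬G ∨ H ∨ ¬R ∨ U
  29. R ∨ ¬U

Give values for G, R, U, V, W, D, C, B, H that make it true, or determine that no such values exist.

G = False, R = True, U = True, V = True, W = False, D = True, C = True, B = False, H = False

Set G = False.
  then (G ∨ V) forces V = True.
Try R = False:
  (¬D ∨ R) forces D = False.
  (B ∨ D) forces B = True.
  (¬B ∨ C) forces C = True.
  clause (¬B ∨ ¬C ∨ G) is falsified — backtrack.
So R = True.
  then (C ∨ G ∨ ¬R) forces C = True.
  then (¬C ∨ U) forces U = True.
  then (¬C ∨ ¬H ∨ ¬U) forces H = False.
  then (¬B ∨ ¬C ∨ G) forces B = False.
  then (¬C ∨ ¬W) forces W = False.
  then (B ∨ D) forces D = True.
All clauses satisfied.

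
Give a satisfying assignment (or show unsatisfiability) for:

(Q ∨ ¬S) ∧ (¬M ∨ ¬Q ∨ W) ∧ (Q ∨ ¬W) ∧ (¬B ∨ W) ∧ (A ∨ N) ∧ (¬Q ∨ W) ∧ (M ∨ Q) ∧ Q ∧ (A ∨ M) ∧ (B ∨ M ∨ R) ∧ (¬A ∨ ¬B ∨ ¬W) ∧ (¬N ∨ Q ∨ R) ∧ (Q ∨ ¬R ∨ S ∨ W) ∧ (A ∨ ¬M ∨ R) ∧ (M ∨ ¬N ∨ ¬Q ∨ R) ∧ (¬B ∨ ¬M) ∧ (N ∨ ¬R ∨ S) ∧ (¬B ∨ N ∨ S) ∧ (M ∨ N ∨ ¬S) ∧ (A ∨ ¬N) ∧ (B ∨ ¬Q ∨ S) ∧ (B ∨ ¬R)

M = True, W = True, S = True, R = False, B = False, N = True, A = True, Q = True

Unit clause (Q) forces Q = True.
In (¬Q ∨ W) only W is left, so W = True.
Set M = True.
  then (¬B ∨ ¬M) forces B = False.
  then (B ∨ ¬Q ∨ S) forces S = True.
  then (B ∨ ¬R) forces R = False.
  then (A ∨ ¬M ∨ R) forces A = True.
Set N = True.
All clauses satisfied.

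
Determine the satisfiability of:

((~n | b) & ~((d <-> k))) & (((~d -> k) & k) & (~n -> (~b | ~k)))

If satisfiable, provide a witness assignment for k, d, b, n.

k: True, d: False, b: False, n: False

  (~n | b) & ~((d <-> k)) = True
    ~n | b = True
      ~n = True
    ~((d <-> k)) = True
      d <-> k = False
  ((~d -> k) & k) & (~n -> (~b | ~k)) = True
    (~d -> k) & k = True
      ~d -> k = True
        ~d = True
    ~n -> (~b | ~k) = True
      ~n = True
      ~b | ~k = True
        ~b = True
        ~k = False
Both conjuncts True, so the formula holds.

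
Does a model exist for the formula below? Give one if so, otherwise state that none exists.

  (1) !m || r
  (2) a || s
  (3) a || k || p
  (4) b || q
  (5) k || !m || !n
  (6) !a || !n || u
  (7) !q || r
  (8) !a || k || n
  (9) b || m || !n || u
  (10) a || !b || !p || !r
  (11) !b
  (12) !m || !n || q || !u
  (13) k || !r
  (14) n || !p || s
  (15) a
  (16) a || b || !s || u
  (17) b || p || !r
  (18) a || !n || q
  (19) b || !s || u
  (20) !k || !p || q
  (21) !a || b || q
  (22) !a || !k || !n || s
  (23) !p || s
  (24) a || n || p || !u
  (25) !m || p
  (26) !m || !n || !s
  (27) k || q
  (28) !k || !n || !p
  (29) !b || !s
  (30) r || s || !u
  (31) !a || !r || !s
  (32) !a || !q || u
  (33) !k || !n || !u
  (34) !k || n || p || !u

The formula is unsatisfiable.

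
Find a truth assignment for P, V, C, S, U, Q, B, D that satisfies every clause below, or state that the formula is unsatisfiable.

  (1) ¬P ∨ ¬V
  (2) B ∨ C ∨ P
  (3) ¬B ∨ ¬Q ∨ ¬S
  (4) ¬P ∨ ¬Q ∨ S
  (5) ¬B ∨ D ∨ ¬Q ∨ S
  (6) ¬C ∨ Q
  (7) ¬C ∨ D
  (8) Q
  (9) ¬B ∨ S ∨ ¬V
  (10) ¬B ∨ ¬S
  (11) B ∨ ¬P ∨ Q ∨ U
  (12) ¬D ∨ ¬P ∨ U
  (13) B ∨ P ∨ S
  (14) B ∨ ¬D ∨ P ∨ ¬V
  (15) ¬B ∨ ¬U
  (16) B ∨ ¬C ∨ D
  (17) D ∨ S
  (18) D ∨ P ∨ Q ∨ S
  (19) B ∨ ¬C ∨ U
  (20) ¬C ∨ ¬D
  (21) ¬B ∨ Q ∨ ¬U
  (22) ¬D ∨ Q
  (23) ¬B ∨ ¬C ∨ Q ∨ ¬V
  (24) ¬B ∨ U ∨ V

P=T, V=F, C=F, S=T, U=T, Q=T, B=F, D=T

Unit clause (Q) forces Q = True.
Set P = True.
  then (¬P ∨ ¬V) forces V = False.
  then (¬P ∨ ¬Q ∨ S) forces S = True.
  then (¬B ∨ ¬S) forces B = False.
Set C = False.
Set U = True.
Set D = True.
All clauses satisfied.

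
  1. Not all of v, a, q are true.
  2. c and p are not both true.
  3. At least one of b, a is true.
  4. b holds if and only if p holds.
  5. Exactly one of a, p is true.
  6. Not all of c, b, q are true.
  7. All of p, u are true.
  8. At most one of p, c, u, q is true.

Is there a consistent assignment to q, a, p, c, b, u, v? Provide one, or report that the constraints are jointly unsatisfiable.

Unsatisfiable — no assignment works.

Case u = True:
  (7) forces p = True.
  Constraint (8) is violated (p=T, u=T) — contradiction.
Case u = False:
  Constraint (7) is violated (u=F) — contradiction.
Both cases fail — unsatisfiable.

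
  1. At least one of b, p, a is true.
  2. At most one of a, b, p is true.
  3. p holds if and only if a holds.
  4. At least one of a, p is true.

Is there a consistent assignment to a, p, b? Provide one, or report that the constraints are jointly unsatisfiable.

The formula is unsatisfiable.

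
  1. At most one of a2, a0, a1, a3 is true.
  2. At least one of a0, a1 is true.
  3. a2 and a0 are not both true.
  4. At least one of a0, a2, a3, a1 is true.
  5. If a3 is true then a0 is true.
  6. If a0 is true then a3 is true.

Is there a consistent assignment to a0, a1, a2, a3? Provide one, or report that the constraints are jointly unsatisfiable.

a0: False, a1: True, a2: False, a3: False

  (1) {a2, a0, a1, a3}: 1 true — at most one ✓
  (2) {a0, a1}: 1 true — at least one ✓
  (3) a2=F, a0=F — not both ✓
  (4) {a0, a2, a3, a1}: 1 true — at least one ✓
  (5) a3=F ⇒ a0: vacuous ✓
  (6) a0=F ⇒ a3: vacuous ✓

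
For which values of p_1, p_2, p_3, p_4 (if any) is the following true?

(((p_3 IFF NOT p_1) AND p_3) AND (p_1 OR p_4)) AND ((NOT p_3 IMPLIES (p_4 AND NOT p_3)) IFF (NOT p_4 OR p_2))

p_1: False; p_2: True; p_3: True; p_4: True

  ((p_3 IFF NOT p_1) AND p_3) AND (p_1 OR p_4) = True
    (p_3 IFF NOT p_1) AND p_3 = True
      p_3 IFF NOT p_1 = True
        NOT p_1 = True
    p_1 OR p_4 = True
  (NOT p_3 IMPLIES (p_4 AND NOT p_3)) IFF (NOT p_4 OR p_2) = True
    NOT p_3 IMPLIES (p_4 AND NOT p_3) = True
      NOT p_3 = False
      p_4 AND NOT p_3 = False
        NOT p_3 = False
    NOT p_4 OR p_2 = True
      NOT p_4 = False
Both conjuncts True, so the formula holds.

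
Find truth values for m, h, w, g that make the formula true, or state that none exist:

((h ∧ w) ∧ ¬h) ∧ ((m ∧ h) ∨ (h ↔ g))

The formula is unsatisfiable.

Case h = True: the conjunct ¬h is False.
Case h = False: the conjunct h is False.
Both cases fail — unsatisfiable.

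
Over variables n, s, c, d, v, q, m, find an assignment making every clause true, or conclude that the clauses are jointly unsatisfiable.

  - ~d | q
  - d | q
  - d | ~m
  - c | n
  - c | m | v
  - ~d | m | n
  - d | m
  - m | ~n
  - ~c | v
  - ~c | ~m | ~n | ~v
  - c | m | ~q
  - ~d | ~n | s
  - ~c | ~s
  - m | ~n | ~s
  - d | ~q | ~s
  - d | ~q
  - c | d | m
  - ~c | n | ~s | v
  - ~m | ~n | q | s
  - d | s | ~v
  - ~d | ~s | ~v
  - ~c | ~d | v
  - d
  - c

Unit clause (d) forces d = True.
Unit clause (c) forces c = True.
In (~d | q) only q is left, so q = True.
In (~c | v) only v is left, so v = True.
In (~c | ~s) only ~s is left, so s = False.
In (~d | ~n | s) only ~n is left, so n = False.
In (~d | m | n) only m is left, so m = True.
All clauses satisfied.

n: False, s: False, c: True, d: True, v: True, q: True, m: True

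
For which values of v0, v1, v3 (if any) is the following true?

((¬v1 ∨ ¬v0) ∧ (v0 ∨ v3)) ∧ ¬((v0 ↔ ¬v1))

v0: False, v1: False, v3: True

  (¬v1 ∨ ¬v0) ∧ (v0 ∨ v3) = True
    ¬v1 ∨ ¬v0 = True
      ¬v1 = True
      ¬v0 = True
    v0 ∨ v3 = True
  ¬((v0 ↔ ¬v1)) = True
    v0 ↔ ¬v1 = False
      ¬v1 = True
Both conjuncts True, so the formula holds.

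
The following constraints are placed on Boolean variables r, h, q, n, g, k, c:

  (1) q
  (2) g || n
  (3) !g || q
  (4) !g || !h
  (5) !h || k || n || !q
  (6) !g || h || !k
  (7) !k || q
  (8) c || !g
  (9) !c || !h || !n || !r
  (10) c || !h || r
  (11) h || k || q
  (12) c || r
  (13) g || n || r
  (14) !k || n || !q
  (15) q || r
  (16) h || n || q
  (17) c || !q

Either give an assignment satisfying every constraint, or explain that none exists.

r: True, h: False, q: True, n: True, g: True, k: False, c: True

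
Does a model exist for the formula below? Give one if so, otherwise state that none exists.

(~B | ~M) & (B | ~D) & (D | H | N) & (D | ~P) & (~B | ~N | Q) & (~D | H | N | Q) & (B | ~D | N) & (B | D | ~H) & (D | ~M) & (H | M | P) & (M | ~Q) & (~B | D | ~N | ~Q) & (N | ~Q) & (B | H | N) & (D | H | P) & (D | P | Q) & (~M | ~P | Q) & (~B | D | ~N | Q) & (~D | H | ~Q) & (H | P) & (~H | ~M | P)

B=T; N=F; Q=F; H=T; M=F; D=T; P=T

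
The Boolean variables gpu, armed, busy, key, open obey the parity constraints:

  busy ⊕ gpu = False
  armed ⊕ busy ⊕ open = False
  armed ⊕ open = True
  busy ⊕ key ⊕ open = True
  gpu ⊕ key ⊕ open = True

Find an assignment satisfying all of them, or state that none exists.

gpu: True; armed: True; busy: True; key: False; open: False

busy ⊕ gpu = T ⊕ T = False ✓
armed ⊕ busy ⊕ open = T ⊕ T ⊕ F = False ✓
armed ⊕ open = T ⊕ F = True ✓
busy ⊕ key ⊕ open = T ⊕ F ⊕ F = True ✓
gpu ⊕ key ⊕ open = T ⊕ F ⊕ F = True ✓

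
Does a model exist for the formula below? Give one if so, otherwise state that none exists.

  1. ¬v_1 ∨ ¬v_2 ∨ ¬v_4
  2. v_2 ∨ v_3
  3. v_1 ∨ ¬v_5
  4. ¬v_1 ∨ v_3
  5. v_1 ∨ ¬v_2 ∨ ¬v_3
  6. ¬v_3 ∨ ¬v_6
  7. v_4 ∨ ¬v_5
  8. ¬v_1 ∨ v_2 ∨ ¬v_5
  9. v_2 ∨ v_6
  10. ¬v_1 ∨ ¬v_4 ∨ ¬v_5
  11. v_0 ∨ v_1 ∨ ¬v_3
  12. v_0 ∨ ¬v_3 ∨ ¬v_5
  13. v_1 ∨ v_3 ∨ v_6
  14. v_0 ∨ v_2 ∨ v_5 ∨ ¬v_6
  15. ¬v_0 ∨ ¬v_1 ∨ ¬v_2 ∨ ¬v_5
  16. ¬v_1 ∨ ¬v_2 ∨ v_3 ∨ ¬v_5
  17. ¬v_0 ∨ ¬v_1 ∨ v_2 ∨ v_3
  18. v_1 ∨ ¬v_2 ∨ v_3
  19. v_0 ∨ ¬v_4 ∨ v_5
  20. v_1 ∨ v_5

v_0: True, v_1: True, v_2: True, v_3: True, v_4: False, v_5: False, v_6: False

Set v_0 = True.
Set v_1 = True.
  then (¬v_1 ∨ v_3) forces v_3 = True.
  then (¬v_3 ∨ ¬v_6) forces v_6 = False.
  then (v_2 ∨ v_6) forces v_2 = True.
  then (¬v_0 ∨ ¬v_1 ∨ ¬v_2 ∨ ¬v_5) forces v_5 = False.
  then (¬v_1 ∨ ¬v_2 ∨ ¬v_4) forces v_4 = False.
All clauses satisfied.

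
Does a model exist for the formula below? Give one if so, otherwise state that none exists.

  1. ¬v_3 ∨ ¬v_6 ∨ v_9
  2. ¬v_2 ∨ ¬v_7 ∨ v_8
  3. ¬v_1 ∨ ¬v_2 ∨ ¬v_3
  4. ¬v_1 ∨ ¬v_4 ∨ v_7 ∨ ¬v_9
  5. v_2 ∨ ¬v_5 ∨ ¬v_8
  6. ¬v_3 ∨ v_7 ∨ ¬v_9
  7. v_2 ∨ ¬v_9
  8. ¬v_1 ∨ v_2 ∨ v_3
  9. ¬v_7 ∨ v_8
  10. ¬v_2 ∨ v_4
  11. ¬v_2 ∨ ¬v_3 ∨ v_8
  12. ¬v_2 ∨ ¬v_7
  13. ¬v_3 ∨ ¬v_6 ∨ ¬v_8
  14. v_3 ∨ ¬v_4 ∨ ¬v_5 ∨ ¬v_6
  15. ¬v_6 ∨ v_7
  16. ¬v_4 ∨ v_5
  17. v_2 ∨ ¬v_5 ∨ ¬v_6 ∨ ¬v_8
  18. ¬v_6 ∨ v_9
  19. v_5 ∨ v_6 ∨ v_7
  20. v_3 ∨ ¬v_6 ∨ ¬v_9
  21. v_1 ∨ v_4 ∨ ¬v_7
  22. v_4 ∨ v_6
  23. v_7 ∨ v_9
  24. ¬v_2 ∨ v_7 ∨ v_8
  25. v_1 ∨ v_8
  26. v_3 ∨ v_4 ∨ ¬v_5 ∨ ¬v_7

Set v_1 = False.
  then (v_1 ∨ v_8) forces v_8 = True.
Try v_2 = False:
  (v_2 ∨ ¬v_5 ∨ ¬v_8) forces v_5 = False.
  (v_2 ∨ ¬v_9) forces v_9 = False.
  (¬v_4 ∨ v_5) forces v_4 = False.
  (¬v_6 ∨ v_9) forces v_6 = False.
  clause (v_4 ∨ v_6) is falsified — backtrack.
So v_2 = True.
  then (¬v_2 ∨ v_4) forces v_4 = True.
  then (¬v_2 ∨ ¬v_7) forces v_7 = False.
  then (¬v_6 ∨ v_7) forces v_6 = False.
  then (¬v_4 ∨ v_5) forces v_5 = True.
  then (v_7 ∨ v_9) forces v_9 = True.
  then (¬v_3 ∨ v_7 ∨ ¬v_9) forces v_3 = False.
All clauses satisfied.

v_1 = False, v_2 = True, v_3 = False, v_4 = True, v_5 = True, v_6 = False, v_7 = False, v_8 = True, v_9 = True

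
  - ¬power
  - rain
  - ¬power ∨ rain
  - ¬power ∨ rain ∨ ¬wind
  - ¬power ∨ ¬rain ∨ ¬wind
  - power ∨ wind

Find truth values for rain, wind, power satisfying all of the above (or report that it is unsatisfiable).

Unit clause (¬power) forces power = False.
Unit clause (rain) forces rain = True.
In (power ∨ wind) only wind is left, so wind = True.
Check each clause:
  (¬power): ¬power holds.
  (rain): rain holds.
  (¬power ∨ rain): ¬power holds.
  (¬power ∨ rain ∨ ¬wind): ¬power holds.
  (¬power ∨ ¬rain ∨ ¬wind): ¬power holds.
  (power ∨ wind): wind holds.
All clauses satisfied.

rain: True, wind: True, power: False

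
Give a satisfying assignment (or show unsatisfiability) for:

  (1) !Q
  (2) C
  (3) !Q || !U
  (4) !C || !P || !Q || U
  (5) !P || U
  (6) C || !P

U = True, P = False, Q = False, C = True

Unit clause (!Q) forces Q = False.
Unit clause (C) forces C = True.
Set U = True.
Set P = False.
Check each clause:
  (!Q): !Q holds.
  (C): C holds.
  (!Q || !U): !Q holds.
  (!C || !P || !Q || U): !P holds.
  (!P || U): !P holds.
  (C || !P): C holds.
All clauses satisfied.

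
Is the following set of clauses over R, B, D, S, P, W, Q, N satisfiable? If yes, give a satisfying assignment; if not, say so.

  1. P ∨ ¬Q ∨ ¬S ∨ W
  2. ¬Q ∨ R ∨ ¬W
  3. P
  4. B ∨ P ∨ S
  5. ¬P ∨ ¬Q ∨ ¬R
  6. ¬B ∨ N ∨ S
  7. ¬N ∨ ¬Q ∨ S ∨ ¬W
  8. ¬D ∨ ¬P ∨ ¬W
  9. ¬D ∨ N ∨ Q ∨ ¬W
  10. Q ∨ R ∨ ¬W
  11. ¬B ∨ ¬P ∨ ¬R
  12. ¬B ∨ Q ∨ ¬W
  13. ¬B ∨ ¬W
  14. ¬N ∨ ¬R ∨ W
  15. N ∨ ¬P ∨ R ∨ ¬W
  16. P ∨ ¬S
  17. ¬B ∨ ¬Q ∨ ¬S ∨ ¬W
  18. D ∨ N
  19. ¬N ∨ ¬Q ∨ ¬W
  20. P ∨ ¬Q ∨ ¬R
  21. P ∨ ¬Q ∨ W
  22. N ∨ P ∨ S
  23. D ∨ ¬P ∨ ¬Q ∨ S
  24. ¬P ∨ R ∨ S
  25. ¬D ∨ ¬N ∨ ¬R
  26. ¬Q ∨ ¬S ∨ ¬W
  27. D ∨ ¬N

R = False; B = False; D = True; S = True; P = True; W = False; Q = True; N = False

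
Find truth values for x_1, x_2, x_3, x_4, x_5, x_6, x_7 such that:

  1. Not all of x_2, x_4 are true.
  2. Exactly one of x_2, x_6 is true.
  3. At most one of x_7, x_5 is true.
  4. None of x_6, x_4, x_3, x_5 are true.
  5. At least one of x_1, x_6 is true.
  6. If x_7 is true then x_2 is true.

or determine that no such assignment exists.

x_1 = True, x_2 = True, x_3 = False, x_4 = False, x_5 = False, x_6 = False, x_7 = True

  (1) {x_2, x_4}: 1/2 true — not all ✓
  (2) {x_2, x_6}: 1 true — exactly one ✓
  (3) {x_7, x_5}: 1 true — at most one ✓
  (4) {x_6, x_4, x_3, x_5}: 0 true — none ✓
  (5) {x_1, x_6}: 1 true — at least one ✓
  (6) x_7=T ⇒ x_2: T ✓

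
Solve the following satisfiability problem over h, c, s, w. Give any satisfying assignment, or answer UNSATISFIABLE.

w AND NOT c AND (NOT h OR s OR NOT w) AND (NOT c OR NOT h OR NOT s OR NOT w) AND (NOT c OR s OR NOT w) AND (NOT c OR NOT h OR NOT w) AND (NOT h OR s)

h: False, c: False, s: False, w: True

Unit clause (w) forces w = True.
Unit clause (NOT c) forces c = False.
Set h = False.
Set s = False.
All clauses satisfied.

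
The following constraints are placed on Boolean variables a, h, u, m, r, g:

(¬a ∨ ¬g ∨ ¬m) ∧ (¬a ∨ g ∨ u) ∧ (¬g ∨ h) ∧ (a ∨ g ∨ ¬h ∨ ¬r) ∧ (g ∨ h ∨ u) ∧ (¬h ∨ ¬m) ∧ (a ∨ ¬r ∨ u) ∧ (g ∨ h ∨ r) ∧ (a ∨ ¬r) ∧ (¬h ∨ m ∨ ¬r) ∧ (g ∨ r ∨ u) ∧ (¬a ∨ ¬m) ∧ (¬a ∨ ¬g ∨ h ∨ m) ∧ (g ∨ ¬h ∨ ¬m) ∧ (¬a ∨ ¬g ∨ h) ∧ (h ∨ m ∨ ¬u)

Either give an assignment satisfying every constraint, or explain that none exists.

a=T; h=T; u=T; m=F; r=F; g=F

Set a = True.
  then (¬a ∨ ¬m) forces m = False.
Try h = False:
  (¬g ∨ h) forces g = False.
  (¬a ∨ g ∨ u) forces u = True.
  clause (h ∨ m ∨ ¬u) is falsified — backtrack.
So h = True.
  then (¬h ∨ m ∨ ¬r) forces r = False.
Set u = True.
Set g = False.
All clauses satisfied.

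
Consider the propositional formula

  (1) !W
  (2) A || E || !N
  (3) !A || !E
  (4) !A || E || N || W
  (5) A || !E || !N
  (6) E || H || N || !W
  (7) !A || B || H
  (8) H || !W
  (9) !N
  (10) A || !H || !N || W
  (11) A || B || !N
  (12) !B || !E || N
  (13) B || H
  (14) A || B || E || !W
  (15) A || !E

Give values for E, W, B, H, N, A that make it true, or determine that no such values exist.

E = False; W = False; B = True; H = True; N = False; A = False

Unit clause (!W) forces W = False.
Unit clause (!N) forces N = False.
Try E = True:
  (!A || !E) forces A = False.
  clause (A || !E) is falsified — backtrack.
So E = False.
  then (!A || E || N || W) forces A = False.
Set B = True.
Set H = True.
All clauses satisfied.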